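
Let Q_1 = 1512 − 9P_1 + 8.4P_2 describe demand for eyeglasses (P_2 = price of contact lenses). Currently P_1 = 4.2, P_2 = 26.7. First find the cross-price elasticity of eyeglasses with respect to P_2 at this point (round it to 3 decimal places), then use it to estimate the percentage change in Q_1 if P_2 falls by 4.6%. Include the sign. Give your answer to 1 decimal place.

At P_1 = 4.2, P_2 = 26.7: Q_1 = 1698.48.
∂Q_1/∂P_2 = 8.4.
ε = (∂Q_1/∂P_2)(P_2/Q_1) = 8.4000 × 26.7/1698.48 ≈ 0.132.
%ΔQ_1 ≈ ε × %ΔP_2 = 0.132 × (-4.6%) = -0.6%.

-0.6%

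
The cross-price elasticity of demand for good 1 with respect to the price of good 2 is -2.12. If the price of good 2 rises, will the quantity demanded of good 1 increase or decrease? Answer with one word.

ε < 0 and the price of good 2 rises, so the quantity of good 1 moves in the opposite direction: it decreases.

decrease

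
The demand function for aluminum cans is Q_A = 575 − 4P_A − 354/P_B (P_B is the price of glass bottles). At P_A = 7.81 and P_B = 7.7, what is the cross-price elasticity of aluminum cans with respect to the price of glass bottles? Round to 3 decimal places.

0.092

At P_A = 7.81 and P_B = 7.7: Q_A = 497.786.
∂Q_A/∂P_B = 354/P_B² = 5.9707.
ε = (∂Q_A/∂P_B)(P_B/Q_A) = 5.9707 × (7.7/497.786) ≈ 0.092.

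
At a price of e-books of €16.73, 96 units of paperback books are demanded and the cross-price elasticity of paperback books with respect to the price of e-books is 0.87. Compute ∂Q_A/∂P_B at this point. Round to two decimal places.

4.99

ε = (∂Q_A/∂P_B)·(P_B/Q_A) ⇒ ∂Q_A/∂P_B = ε·Q_A/P_B = 0.87 × 96/16.73 ≈ 4.99.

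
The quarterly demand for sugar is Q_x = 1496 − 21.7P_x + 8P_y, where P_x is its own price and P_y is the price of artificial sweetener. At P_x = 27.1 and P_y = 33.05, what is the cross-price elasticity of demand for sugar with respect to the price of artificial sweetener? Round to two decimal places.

At P_x = 27.1 and P_y = 33.05: Q_x = 1172.33.
∂Q_x/∂P_y = 8.
ε = (∂Q_x/∂P_y)(P_y/Q_x) = 8 × (33.05/1172.33) ≈ 0.23.

0.23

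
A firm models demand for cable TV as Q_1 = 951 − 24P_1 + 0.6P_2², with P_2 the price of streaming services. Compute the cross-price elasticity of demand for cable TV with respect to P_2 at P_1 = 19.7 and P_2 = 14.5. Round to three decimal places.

At P_1 = 19.7 and P_2 = 14.5: Q_1 = 604.35.
∂Q_1/∂P_2 = 1.2P_2 = 1.2(14.5) = 17.4000.
ε = (∂Q_1/∂P_2)(P_2/Q_1) = 17.4000 × (14.5/604.35) ≈ 0.417.
ε > 0: substitutes.

0.417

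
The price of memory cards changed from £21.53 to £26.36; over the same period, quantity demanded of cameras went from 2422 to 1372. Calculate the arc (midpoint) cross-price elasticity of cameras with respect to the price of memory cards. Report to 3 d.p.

ΔQ_A = 1372 − 2422 = -1050; ΔP_B = 26.36 − 21.53 = 4.83.
Midpoints: Q̄_A = 1897.0, P̄_B = 23.95.
ε = (ΔQ_A/Q̄_A)/(ΔP_B/P̄_B) = (-1050/1897.0)/(4.83/23.95) ≈ -2.744.
ε < 0: cameras and memory cards are complements.

-2.744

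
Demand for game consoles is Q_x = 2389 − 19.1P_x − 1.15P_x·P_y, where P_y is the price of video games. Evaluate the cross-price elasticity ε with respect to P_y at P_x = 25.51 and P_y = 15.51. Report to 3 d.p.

-0.315

At P_x = 25.51 and P_y = 15.51: Q_x = 1446.750.
∂Q_x/∂P_y = -1.15P_x = -1.15(25.51) = -29.3365.
ε = (∂Q_x/∂P_y)(P_y/Q_x) = -29.3365 × (15.51/1446.750) ≈ -0.315.
ε < 0: complements.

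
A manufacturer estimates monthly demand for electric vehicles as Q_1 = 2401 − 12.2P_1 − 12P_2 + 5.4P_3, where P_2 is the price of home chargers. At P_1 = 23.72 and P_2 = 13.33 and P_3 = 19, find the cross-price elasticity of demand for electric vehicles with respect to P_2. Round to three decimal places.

At P_1 = 23.72 and P_2 = 13.33 and P_3 = 19: Q_1 = 2054.256.
∂Q_1/∂P_2 = -12.
ε = (∂Q_1/∂P_2)(P_2/Q_1) = -12 × (13.33/2054.256) ≈ -0.078.

-0.078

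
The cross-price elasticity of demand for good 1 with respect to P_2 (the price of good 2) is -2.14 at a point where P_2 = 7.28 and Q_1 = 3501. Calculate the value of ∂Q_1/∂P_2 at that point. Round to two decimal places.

ε = (∂Q_1/∂P_2)·(P_2/Q_1) ⇒ ∂Q_1/∂P_2 = ε·Q_1/P_2 = -2.14 × 3501/7.28 ≈ -1029.14.

-1029.14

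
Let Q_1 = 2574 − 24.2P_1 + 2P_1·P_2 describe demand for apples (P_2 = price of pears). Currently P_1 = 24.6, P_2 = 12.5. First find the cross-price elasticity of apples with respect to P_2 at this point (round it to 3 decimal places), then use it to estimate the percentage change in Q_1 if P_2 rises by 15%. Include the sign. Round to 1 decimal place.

At P_1 = 24.6, P_2 = 12.5: Q_1 = 2593.68.
∂Q_1/∂P_2 = 2P_1 = 49.2000.
ε = (∂Q_1/∂P_2)(P_2/Q_1) = 49.2000 × 12.5/2593.68 ≈ 0.237.
%ΔQ_1 ≈ ε × %ΔP_2 = 0.237 × (15%) = 3.6%.

3.6%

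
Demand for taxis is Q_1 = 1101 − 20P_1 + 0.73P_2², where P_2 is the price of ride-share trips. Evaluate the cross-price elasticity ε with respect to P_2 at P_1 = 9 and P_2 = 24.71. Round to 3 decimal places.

At P_1 = 9 and P_2 = 24.71: Q_1 = 1366.726.
∂Q_1/∂P_2 = 1.46P_2 = 1.46(24.71) = 36.0766.
ε = (∂Q_1/∂P_2)(P_2/Q_1) = 36.0766 × (24.71/1366.726) ≈ 0.652.
ε > 0: substitutes.

0.652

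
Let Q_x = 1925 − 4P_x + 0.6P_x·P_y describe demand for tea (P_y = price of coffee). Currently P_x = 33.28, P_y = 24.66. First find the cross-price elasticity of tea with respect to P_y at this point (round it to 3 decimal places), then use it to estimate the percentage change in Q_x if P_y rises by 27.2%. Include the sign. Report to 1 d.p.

At P_x = 33.28, P_y = 24.66: Q_x = 2284.291.
∂Q_x/∂P_y = 0.6P_x = 19.9680.
ε = (∂Q_x/∂P_y)(P_y/Q_x) = 19.9680 × 24.66/2284.291 ≈ 0.216.
%ΔQ_x ≈ ε × %ΔP_y = 0.216 × (27.2%) = 5.9%.

5.9%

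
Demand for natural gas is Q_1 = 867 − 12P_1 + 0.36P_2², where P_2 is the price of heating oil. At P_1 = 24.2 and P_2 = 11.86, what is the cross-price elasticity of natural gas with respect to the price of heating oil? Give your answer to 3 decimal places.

At P_1 = 24.2 and P_2 = 11.86: Q_1 = 627.237.
∂Q_1/∂P_2 = 0.72P_2 = 0.72(11.86) = 8.5392.
ε = (∂Q_1/∂P_2)(P_2/Q_1) = 8.5392 × (11.86/627.237) ≈ 0.161.
ε > 0: substitutes.

0.161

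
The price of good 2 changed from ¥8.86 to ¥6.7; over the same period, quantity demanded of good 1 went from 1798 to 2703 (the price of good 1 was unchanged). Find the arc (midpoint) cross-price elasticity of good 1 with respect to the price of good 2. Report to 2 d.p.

-1.45

ΔQ_1 = 2703 − 1798 = 905; ΔP_2 = 6.7 − 8.86 = -2.16.
Midpoints: Q̄_1 = 2250.5, P̄_2 = 7.78.
ε = (ΔQ_1/Q̄_1)/(ΔP_2/P̄_2) = (905/2250.5)/(-2.16/7.78) ≈ -1.45.
ε < 0: good 1 and good 2 are complements.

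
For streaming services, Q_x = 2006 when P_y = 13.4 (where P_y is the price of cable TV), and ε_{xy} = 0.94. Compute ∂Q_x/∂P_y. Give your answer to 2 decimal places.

ε = (∂Q_x/∂P_y)·(P_y/Q_x) ⇒ ∂Q_x/∂P_y = ε·Q_x/P_y = 0.94 × 2006/13.4 ≈ 140.72.

140.72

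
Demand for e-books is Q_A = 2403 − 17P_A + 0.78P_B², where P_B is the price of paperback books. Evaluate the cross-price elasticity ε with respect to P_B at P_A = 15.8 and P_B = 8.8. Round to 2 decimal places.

0.06

At P_A = 15.8 and P_B = 8.8: Q_A = 2194.803.
∂Q_A/∂P_B = 1.56P_B = 1.56(8.8) = 13.7280.
ε = (∂Q_A/∂P_B)(P_B/Q_A) = 13.7280 × (8.8/2194.803) ≈ 0.06.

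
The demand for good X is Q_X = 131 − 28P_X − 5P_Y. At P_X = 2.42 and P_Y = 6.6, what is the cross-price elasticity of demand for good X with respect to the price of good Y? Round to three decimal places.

-1.091

At P_X = 2.42 and P_Y = 6.6: Q_X = 30.24.
∂Q_X/∂P_Y = -5.
ε = (∂Q_X/∂P_Y)(P_Y/Q_X) = -5 × (6.6/30.24) ≈ -1.091.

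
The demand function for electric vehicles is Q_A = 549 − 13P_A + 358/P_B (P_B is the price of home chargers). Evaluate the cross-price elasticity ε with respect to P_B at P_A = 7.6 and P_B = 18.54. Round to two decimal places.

At P_A = 7.6 and P_B = 18.54: Q_A = 469.510.
∂Q_A/∂P_B = −358/P_B² = -1.0415.
ε = (∂Q_A/∂P_B)(P_B/Q_A) = -1.0415 × (18.54/469.510) ≈ -0.04.
ε < 0: complements.

-0.04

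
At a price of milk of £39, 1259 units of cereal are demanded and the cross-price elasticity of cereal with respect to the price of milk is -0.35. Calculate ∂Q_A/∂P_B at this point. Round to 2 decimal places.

-11.30

ε = (∂Q_A/∂P_B)·(P_B/Q_A) ⇒ ∂Q_A/∂P_B = ε·Q_A/P_B = -0.35 × 1259/39 ≈ -11.30.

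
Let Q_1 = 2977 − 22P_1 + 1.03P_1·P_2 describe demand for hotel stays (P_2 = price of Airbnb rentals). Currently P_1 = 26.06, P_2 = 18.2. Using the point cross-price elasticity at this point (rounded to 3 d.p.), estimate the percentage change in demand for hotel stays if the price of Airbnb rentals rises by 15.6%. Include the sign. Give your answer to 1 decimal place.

2.6%

At P_1 = 26.06, P_2 = 18.2: Q_1 = 2892.201.
∂Q_1/∂P_2 = 1.03P_1 = 26.8418.
ε = (∂Q_1/∂P_2)(P_2/Q_1) = 26.8418 × 18.2/2892.201 ≈ 0.169.
%ΔQ_1 ≈ ε × %ΔP_2 = 0.169 × (15.6%) = 2.6%.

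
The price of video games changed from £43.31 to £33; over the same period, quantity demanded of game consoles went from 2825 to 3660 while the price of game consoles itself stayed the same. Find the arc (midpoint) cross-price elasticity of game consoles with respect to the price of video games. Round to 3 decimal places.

ΔQ_A = 3660 − 2825 = 835; ΔP_B = 33 − 43.31 = -10.31.
Midpoints: Q̄_A = 3242.5, P̄_B = 38.16.
ε = (ΔQ_A/Q̄_A)/(ΔP_B/P̄_B) = (835/3242.5)/(-10.31/38.16) ≈ -0.953.

-0.953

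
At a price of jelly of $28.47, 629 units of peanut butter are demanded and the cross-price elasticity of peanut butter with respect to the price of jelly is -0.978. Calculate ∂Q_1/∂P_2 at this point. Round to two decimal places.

-21.61

ε = (∂Q_1/∂P_2)·(P_2/Q_1) ⇒ ∂Q_1/∂P_2 = ε·Q_1/P_2 = -0.978 × 629/28.47 ≈ -21.61.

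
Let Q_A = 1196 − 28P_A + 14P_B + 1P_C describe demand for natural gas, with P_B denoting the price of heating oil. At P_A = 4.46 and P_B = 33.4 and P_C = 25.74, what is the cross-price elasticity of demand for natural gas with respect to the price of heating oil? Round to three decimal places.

0.299

At P_A = 4.46 and P_B = 33.4 and P_C = 25.74: Q_A = 1564.46.
∂Q_A/∂P_B = 14.
ε = (∂Q_A/∂P_B)(P_B/Q_A) = 14 × (33.4/1564.46) ≈ 0.299.
Since ε > 0, natural gas and heating oil are substitutes.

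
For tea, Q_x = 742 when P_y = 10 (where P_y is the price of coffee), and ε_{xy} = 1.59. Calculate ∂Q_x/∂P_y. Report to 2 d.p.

117.98

ε = (∂Q_x/∂P_y)·(P_y/Q_x) ⇒ ∂Q_x/∂P_y = ε·Q_x/P_y = 1.59 × 742/10 ≈ 117.98.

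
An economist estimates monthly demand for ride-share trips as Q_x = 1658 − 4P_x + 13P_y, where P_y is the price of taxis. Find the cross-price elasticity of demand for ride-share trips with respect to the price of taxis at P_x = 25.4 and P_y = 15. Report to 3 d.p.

0.111

At P_x = 25.4 and P_y = 15: Q_x = 1751.4.
∂Q_x/∂P_y = 13.
ε = (∂Q_x/∂P_y)(P_y/Q_x) = 13 × (15/1751.4) ≈ 0.111.
Since ε > 0, ride-share trips and taxis are substitutes.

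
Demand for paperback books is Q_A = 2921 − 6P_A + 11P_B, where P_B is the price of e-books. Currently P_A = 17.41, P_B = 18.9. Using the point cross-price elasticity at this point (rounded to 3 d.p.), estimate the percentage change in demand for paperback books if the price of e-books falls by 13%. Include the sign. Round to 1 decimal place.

At P_A = 17.41, P_B = 18.9: Q_A = 3024.44.
∂Q_A/∂P_B = 11.
ε = (∂Q_A/∂P_B)(P_B/Q_A) = 11.0000 × 18.9/3024.44 ≈ 0.069.
%ΔQ_A ≈ ε × %ΔP_B = 0.069 × (-13%) = -0.9%.

-0.9%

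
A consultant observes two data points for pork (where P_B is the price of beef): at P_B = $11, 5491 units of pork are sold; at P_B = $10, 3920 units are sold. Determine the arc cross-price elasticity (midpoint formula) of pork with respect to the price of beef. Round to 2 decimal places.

ΔQ_A = 3920 − 5491 = -1571; ΔP_B = 10 − 11 = -1.
Midpoints: Q̄_A = 4705.5, P̄_B = 10.50.
ε = (ΔQ_A/Q̄_A)/(ΔP_B/P̄_B) = (-1571/4705.5)/(-1/10.50) ≈ 3.51.

3.51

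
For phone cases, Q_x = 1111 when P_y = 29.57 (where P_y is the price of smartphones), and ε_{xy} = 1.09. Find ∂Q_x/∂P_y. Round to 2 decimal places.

40.95

ε = (∂Q_x/∂P_y)·(P_y/Q_x) ⇒ ∂Q_x/∂P_y = ε·Q_x/P_y = 1.09 × 1111/29.57 ≈ 40.95.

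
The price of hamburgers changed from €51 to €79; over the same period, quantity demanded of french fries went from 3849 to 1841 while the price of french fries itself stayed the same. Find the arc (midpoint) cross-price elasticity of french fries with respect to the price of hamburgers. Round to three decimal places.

ΔQ_A = 1841 − 3849 = -2008; ΔP_B = 79 − 51 = 28.
Midpoints: Q̄_A = 2845.0, P̄_B = 65.00.
ε = (ΔQ_A/Q̄_A)/(ΔP_B/P̄_B) = (-2008/2845.0)/(28/65.00) ≈ -1.638.

-1.638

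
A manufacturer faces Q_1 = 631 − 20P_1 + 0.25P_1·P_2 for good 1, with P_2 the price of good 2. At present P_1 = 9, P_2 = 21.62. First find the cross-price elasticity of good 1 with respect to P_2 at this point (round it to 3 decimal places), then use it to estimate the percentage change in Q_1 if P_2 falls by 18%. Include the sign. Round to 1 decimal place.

At P_1 = 9, P_2 = 21.62: Q_1 = 499.645.
∂Q_1/∂P_2 = 0.25P_1 = 2.2500.
ε = (∂Q_1/∂P_2)(P_2/Q_1) = 2.2500 × 21.62/499.645 ≈ 0.097.
%ΔQ_1 ≈ ε × %ΔP_2 = 0.097 × (-18%) = -1.7%.

-1.7%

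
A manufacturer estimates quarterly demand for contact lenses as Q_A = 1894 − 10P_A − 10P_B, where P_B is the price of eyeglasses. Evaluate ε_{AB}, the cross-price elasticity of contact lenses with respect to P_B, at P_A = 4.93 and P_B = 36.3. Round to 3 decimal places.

At P_A = 4.93 and P_B = 36.3: Q_A = 1481.7.
∂Q_A/∂P_B = -10.
ε = (∂Q_A/∂P_B)(P_B/Q_A) = -10 × (36.3/1481.7) ≈ -0.245.
Since ε < 0, contact lenses and eyeglasses are complements.

-0.245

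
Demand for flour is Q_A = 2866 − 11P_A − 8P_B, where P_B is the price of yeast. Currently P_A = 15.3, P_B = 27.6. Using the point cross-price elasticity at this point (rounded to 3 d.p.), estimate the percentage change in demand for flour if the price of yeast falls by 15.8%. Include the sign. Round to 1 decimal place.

At P_A = 15.3, P_B = 27.6: Q_A = 2476.9.
∂Q_A/∂P_B = -8.
ε = (∂Q_A/∂P_B)(P_B/Q_A) = -8.0000 × 27.6/2476.9 ≈ -0.089.
%ΔQ_A ≈ ε × %ΔP_B = -0.089 × (-15.8%) = 1.4%.

1.4%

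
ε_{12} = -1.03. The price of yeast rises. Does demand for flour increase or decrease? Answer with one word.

decrease

ε < 0 and the price of yeast rises, so the quantity of flour moves in the opposite direction: it decreases.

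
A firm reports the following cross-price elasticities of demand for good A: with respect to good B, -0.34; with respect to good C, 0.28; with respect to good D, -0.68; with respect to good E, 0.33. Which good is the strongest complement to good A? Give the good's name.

Complements have ε < 0. The most negative value is -0.68 (good D).

good D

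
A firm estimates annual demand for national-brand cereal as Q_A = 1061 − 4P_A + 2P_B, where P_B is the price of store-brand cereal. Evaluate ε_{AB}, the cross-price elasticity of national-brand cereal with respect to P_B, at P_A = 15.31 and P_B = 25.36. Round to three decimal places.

0.048

At P_A = 15.31 and P_B = 25.36: Q_A = 1050.48.
∂Q_A/∂P_B = 2.
ε = (∂Q_A/∂P_B)(P_B/Q_A) = 2 × (25.36/1050.48) ≈ 0.048.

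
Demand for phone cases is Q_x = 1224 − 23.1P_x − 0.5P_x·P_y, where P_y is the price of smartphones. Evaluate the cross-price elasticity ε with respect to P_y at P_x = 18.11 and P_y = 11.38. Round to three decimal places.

-0.147

At P_x = 18.11 and P_y = 11.38: Q_x = 702.613.
∂Q_x/∂P_y = -0.5P_x = -0.5(18.11) = -9.0550.
ε = (∂Q_x/∂P_y)(P_y/Q_x) = -9.0550 × (11.38/702.613) ≈ -0.147.
ε < 0: complements.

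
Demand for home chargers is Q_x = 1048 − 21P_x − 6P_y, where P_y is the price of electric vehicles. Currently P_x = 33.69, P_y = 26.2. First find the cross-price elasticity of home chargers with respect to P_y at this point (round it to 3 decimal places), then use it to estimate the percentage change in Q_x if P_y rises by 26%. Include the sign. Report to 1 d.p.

At P_x = 33.69, P_y = 26.2: Q_x = 183.31.
∂Q_x/∂P_y = -6.
ε = (∂Q_x/∂P_y)(P_y/Q_x) = -6.0000 × 26.2/183.31 ≈ -0.858.
%ΔQ_x ≈ ε × %ΔP_y = -0.858 × (26%) = -22.3%.

-22.3%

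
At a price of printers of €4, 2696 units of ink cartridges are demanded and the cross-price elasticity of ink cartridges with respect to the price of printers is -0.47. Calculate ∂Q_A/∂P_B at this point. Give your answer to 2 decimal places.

ε = (∂Q_A/∂P_B)·(P_B/Q_A) ⇒ ∂Q_A/∂P_B = ε·Q_A/P_B = -0.47 × 2696/4 ≈ -316.78.

-316.78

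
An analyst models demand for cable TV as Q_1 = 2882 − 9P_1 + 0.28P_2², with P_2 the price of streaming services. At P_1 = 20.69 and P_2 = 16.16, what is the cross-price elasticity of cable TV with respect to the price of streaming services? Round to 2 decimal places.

At P_1 = 20.69 and P_2 = 16.16: Q_1 = 2768.911.
∂Q_1/∂P_2 = 0.56P_2 = 0.56(16.16) = 9.0496.
ε = (∂Q_1/∂P_2)(P_2/Q_1) = 9.0496 × (16.16/2768.911) ≈ 0.05.
ε > 0: substitutes.

0.05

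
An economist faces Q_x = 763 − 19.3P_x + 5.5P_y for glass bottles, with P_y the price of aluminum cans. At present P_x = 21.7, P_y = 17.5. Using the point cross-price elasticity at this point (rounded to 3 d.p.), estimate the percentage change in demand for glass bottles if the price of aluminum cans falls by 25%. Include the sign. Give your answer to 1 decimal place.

At P_x = 21.7, P_y = 17.5: Q_x = 440.44.
∂Q_x/∂P_y = 5.5.
ε = (∂Q_x/∂P_y)(P_y/Q_x) = 5.5000 × 17.5/440.44 ≈ 0.219.
%ΔQ_x ≈ ε × %ΔP_y = 0.219 × (-25%) = -5.5%.

-5.5%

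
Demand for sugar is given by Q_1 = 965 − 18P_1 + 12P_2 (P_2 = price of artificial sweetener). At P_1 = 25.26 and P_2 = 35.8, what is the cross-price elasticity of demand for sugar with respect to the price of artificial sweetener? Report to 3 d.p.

0.457

At P_1 = 25.26 and P_2 = 35.8: Q_1 = 939.92.
∂Q_1/∂P_2 = 12.
ε = (∂Q_1/∂P_2)(P_2/Q_1) = 12 × (35.8/939.92) ≈ 0.457.
Since ε > 0, sugar and artificial sweetener are substitutes.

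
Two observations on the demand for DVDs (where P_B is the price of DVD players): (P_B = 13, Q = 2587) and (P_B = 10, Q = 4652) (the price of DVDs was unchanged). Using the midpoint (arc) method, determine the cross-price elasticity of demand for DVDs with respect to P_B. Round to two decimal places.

-2.19

ΔQ_A = 4652 − 2587 = 2065; ΔP_B = 10 − 13 = -3.
Midpoints: Q̄_A = 3619.5, P̄_B = 11.50.
ε = (ΔQ_A/Q̄_A)/(ΔP_B/P̄_B) = (2065/3619.5)/(-3/11.50) ≈ -2.19.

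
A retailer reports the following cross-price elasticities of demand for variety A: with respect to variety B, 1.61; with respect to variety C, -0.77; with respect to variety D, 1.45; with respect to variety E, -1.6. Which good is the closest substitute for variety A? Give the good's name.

Substitutes have ε > 0. Among the positive values, 1.61 (variety B) is largest.

variety B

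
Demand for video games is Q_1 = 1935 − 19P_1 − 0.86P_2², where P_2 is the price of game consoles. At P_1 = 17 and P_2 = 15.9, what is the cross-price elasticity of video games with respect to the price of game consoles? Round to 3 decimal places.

-0.312

At P_1 = 17 and P_2 = 15.9: Q_1 = 1394.583.
∂Q_1/∂P_2 = -1.72P_2 = -1.72(15.9) = -27.3480.
ε = (∂Q_1/∂P_2)(P_2/Q_1) = -27.3480 × (15.9/1394.583) ≈ -0.312.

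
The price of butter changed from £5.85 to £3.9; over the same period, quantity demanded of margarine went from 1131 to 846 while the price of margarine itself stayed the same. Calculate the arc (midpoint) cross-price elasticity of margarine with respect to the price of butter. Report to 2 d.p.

ΔQ_A = 846 − 1131 = -285; ΔP_B = 3.9 − 5.85 = -1.95.
Midpoints: Q̄_A = 988.5, P̄_B = 4.88.
ε = (ΔQ_A/Q̄_A)/(ΔP_B/P̄_B) = (-285/988.5)/(-1.95/4.88) ≈ 0.72.
ε > 0: margarine and butter are substitutes.

0.72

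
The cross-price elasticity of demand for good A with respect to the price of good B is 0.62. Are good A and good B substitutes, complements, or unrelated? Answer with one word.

substitutes

ε = 0.62 > 0, so a higher price of good B raises demand for good A: substitutes.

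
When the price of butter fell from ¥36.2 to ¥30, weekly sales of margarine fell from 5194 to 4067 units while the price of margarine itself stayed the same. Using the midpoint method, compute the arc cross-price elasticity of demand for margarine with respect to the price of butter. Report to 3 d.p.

1.299

ΔQ_A = 4067 − 5194 = -1127; ΔP_B = 30 − 36.2 = -6.2.
Midpoints: Q̄_A = 4630.5, P̄_B = 33.10.
ε = (ΔQ_A/Q̄_A)/(ΔP_B/P̄_B) = (-1127/4630.5)/(-6.2/33.10) ≈ 1.299.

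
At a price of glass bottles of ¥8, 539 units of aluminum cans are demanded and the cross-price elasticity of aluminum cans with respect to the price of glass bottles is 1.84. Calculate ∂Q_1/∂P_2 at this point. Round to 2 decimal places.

123.97

ε = (∂Q_1/∂P_2)·(P_2/Q_1) ⇒ ∂Q_1/∂P_2 = ε·Q_1/P_2 = 1.84 × 539/8 ≈ 123.97.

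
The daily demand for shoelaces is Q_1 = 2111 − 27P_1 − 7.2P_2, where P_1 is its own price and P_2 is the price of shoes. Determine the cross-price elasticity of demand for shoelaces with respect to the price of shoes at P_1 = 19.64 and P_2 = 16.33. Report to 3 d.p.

-0.080

At P_1 = 19.64 and P_2 = 16.33: Q_1 = 1463.144.
∂Q_1/∂P_2 = -7.2.
ε = (∂Q_1/∂P_2)(P_2/Q_1) = -7.2 × (16.33/1463.144) ≈ -0.080.
Since ε < 0, shoelaces and shoes are complements.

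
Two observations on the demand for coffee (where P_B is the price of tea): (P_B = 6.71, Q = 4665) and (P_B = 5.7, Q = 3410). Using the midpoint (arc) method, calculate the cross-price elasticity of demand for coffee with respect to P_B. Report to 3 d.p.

ΔQ_A = 3410 − 4665 = -1255; ΔP_B = 5.7 − 6.71 = -1.01.
Midpoints: Q̄_A = 4037.5, P̄_B = 6.21.
ε = (ΔQ_A/Q̄_A)/(ΔP_B/P̄_B) = (-1255/4037.5)/(-1.01/6.21) ≈ 1.910.

1.910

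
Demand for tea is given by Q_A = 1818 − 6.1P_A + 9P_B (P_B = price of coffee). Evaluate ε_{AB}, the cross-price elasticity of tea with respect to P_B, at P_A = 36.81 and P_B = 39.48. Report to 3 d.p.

0.182

At P_A = 36.81 and P_B = 39.48: Q_A = 1948.779.
∂Q_A/∂P_B = 9.
ε = (∂Q_A/∂P_B)(P_B/Q_A) = 9 × (39.48/1948.779) ≈ 0.182.
Since ε > 0, tea and coffee are substitutes.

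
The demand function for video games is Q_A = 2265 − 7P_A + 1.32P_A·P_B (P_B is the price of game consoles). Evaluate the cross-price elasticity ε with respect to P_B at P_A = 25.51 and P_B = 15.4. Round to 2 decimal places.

At P_A = 25.51 and P_B = 15.4: Q_A = 2604.997.
∂Q_A/∂P_B = 1.32P_A = 1.32(25.51) = 33.6732.
ε = (∂Q_A/∂P_B)(P_B/Q_A) = 33.6732 × (15.4/2604.997) ≈ 0.20.

0.20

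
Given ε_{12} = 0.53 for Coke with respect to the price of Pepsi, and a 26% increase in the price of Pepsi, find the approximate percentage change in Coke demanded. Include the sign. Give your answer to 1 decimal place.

13.8%

%ΔQ ≈ ε × %ΔP of Pepsi = 0.53 × (26%) = 13.8%.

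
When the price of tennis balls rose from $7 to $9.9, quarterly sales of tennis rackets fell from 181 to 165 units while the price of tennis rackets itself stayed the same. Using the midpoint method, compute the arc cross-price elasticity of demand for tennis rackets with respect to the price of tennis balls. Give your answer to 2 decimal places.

ΔQ_A = 165 − 181 = -16; ΔP_B = 9.9 − 7 = 2.9.
Midpoints: Q̄_A = 173.0, P̄_B = 8.45.
ε = (ΔQ_A/Q̄_A)/(ΔP_B/P̄_B) = (-16/173.0)/(2.9/8.45) ≈ -0.27.
ε < 0: tennis rackets and tennis balls are complements.

-0.27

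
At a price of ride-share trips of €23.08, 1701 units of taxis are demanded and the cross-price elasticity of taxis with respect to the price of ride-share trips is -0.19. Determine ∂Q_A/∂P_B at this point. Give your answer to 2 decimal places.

-14.00

ε = (∂Q_A/∂P_B)·(P_B/Q_A) ⇒ ∂Q_A/∂P_B = ε·Q_A/P_B = -0.19 × 1701/23.08 ≈ -14.00.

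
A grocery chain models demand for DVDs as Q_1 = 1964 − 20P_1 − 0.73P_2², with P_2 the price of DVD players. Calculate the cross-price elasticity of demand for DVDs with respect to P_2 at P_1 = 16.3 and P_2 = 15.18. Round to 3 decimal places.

-0.229

At P_1 = 16.3 and P_2 = 15.18: Q_1 = 1469.784.
∂Q_1/∂P_2 = -1.46P_2 = -1.46(15.18) = -22.1628.
ε = (∂Q_1/∂P_2)(P_2/Q_1) = -22.1628 × (15.18/1469.784) ≈ -0.229.
ε < 0: complements.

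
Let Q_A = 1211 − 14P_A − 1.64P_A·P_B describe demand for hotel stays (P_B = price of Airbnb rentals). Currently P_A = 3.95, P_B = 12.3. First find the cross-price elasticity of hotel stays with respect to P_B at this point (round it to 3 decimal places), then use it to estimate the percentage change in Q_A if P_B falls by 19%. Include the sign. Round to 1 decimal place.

1.4%

At P_A = 3.95, P_B = 12.3: Q_A = 1076.021.
∂Q_A/∂P_B = -1.64P_A = -6.4780.
ε = (∂Q_A/∂P_B)(P_B/Q_A) = -6.4780 × 12.3/1076.021 ≈ -0.074.
%ΔQ_A ≈ ε × %ΔP_B = -0.074 × (-19%) = 1.4%.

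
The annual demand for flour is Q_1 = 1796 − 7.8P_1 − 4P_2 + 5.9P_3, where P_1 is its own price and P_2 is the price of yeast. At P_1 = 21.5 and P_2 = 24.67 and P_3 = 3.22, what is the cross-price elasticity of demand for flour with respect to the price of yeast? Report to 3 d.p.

At P_1 = 21.5 and P_2 = 24.67 and P_3 = 3.22: Q_1 = 1548.618.
∂Q_1/∂P_2 = -4.
ε = (∂Q_1/∂P_2)(P_2/Q_1) = -4 × (24.67/1548.618) ≈ -0.064.
Since ε < 0, flour and yeast are complements.

-0.064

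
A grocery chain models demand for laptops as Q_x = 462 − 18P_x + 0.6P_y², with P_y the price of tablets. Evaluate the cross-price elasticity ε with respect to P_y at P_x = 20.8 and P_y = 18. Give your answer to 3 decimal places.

At P_x = 20.8 and P_y = 18: Q_x = 282.
∂Q_x/∂P_y = 1.2P_y = 1.2(18) = 21.6000.
ε = (∂Q_x/∂P_y)(P_y/Q_x) = 21.6000 × (18/282) ≈ 1.379.

1.379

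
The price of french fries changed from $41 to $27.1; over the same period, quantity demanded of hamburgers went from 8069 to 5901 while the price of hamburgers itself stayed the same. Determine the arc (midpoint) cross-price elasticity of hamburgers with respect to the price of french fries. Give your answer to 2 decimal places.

0.76

ΔQ_A = 5901 − 8069 = -2168; ΔP_B = 27.1 − 41 = -13.9.
Midpoints: Q̄_A = 6985.0, P̄_B = 34.05.
ε = (ΔQ_A/Q̄_A)/(ΔP_B/P̄_B) = (-2168/6985.0)/(-13.9/34.05) ≈ 0.76.
ε > 0: hamburgers and french fries are substitutes.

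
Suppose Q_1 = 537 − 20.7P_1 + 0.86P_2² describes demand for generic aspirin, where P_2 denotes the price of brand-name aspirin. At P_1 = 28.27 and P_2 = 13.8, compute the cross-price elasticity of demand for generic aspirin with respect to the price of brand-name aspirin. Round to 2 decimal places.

At P_1 = 28.27 and P_2 = 13.8: Q_1 = 115.589.
∂Q_1/∂P_2 = 1.72P_2 = 1.72(13.8) = 23.7360.
ε = (∂Q_1/∂P_2)(P_2/Q_1) = 23.7360 × (13.8/115.589) ≈ 2.83.
ε > 0: substitutes.

2.83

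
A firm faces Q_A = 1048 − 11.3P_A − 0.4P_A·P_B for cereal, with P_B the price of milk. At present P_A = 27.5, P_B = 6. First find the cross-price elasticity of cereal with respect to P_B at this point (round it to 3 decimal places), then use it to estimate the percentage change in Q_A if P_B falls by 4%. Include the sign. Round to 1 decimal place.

0.4%

At P_A = 27.5, P_B = 6: Q_A = 671.25.
∂Q_A/∂P_B = -0.4P_A = -11.0000.
ε = (∂Q_A/∂P_B)(P_B/Q_A) = -11.0000 × 6/671.25 ≈ -0.098.
%ΔQ_A ≈ ε × %ΔP_B = -0.098 × (-4%) = 0.4%.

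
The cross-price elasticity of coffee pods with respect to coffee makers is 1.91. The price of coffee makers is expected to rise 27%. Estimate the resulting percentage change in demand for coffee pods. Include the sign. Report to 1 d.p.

51.6%

%ΔQ ≈ ε × %ΔP of coffee makers = 1.91 × (27%) = 51.6%.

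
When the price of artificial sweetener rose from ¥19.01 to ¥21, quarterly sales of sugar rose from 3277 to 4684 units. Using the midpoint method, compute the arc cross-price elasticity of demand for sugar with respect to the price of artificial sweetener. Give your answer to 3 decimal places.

3.553

ΔQ_A = 4684 − 3277 = 1407; ΔP_B = 21 − 19.01 = 1.99.
Midpoints: Q̄_A = 3980.5, P̄_B = 20.01.
ε = (ΔQ_A/Q̄_A)/(ΔP_B/P̄_B) = (1407/3980.5)/(1.99/20.01) ≈ 3.553.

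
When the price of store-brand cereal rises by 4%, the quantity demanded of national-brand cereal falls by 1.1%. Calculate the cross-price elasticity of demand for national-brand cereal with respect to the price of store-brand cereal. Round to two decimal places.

ε = (%ΔQ of national-brand cereal) / (%ΔP of store-brand cereal) = (-1.1%) / (4%) ≈ -0.28.

-0.28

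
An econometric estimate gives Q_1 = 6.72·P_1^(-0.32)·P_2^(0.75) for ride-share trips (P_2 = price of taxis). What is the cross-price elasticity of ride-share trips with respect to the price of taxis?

In a log-linear (constant-elasticity) demand function, the coefficient on the exponent of P_2 is the cross-price elasticity.
ε = 0.75. Positive, so ride-share trips and taxis are substitutes.

0.75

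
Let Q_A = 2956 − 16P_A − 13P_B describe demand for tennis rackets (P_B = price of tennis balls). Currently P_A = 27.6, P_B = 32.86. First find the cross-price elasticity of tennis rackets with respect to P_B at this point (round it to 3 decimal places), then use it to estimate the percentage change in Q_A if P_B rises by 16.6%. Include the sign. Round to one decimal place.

-3.4%

At P_A = 27.6, P_B = 32.86: Q_A = 2087.22.
∂Q_A/∂P_B = -13.
ε = (∂Q_A/∂P_B)(P_B/Q_A) = -13.0000 × 32.86/2087.22 ≈ -0.205.
%ΔQ_A ≈ ε × %ΔP_B = -0.205 × (16.6%) = -3.4%.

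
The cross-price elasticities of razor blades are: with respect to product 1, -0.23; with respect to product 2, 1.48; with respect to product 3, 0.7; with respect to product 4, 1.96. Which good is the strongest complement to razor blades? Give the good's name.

product 1

Complements have ε < 0. The most negative value is -0.23 (product 1).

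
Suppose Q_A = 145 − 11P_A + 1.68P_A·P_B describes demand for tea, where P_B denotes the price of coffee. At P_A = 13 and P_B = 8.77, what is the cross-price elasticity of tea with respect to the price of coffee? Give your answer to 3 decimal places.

At P_A = 13 and P_B = 8.77: Q_A = 193.537.
∂Q_A/∂P_B = 1.68P_A = 1.68(13) = 21.8400.
ε = (∂Q_A/∂P_B)(P_B/Q_A) = 21.8400 × (8.77/193.537) ≈ 0.990.
ε > 0: substitutes.

0.990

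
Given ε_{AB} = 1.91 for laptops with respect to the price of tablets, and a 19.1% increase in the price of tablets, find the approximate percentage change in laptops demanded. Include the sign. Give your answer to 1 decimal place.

%ΔQ ≈ ε × %ΔP of tablets = 1.91 × (19.1%) = 36.5%.

36.5%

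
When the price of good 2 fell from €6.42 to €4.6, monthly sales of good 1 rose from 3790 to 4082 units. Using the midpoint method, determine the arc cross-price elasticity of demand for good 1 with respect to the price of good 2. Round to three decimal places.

ΔQ_1 = 4082 − 3790 = 292; ΔP_2 = 4.6 − 6.42 = -1.82.
Midpoints: Q̄_1 = 3936.0, P̄_2 = 5.51.
ε = (ΔQ_1/Q̄_1)/(ΔP_2/P̄_2) = (292/3936.0)/(-1.82/5.51) ≈ -0.225.

-0.225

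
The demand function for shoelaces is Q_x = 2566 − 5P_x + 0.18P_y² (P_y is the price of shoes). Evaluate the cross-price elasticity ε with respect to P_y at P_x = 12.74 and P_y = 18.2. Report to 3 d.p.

0.047

At P_x = 12.74 and P_y = 18.2: Q_x = 2561.923.
∂Q_x/∂P_y = 0.36P_y = 0.36(18.2) = 6.5520.
ε = (∂Q_x/∂P_y)(P_y/Q_x) = 6.5520 × (18.2/2561.923) ≈ 0.047.
ε > 0: substitutes.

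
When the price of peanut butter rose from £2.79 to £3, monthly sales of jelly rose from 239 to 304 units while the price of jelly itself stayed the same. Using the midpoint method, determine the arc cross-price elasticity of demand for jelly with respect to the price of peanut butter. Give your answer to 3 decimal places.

ΔQ_A = 304 − 239 = 65; ΔP_B = 3 − 2.79 = 0.21.
Midpoints: Q̄_A = 271.5, P̄_B = 2.90.
ε = (ΔQ_A/Q̄_A)/(ΔP_B/P̄_B) = (65/271.5)/(0.21/2.90) ≈ 3.300.

3.300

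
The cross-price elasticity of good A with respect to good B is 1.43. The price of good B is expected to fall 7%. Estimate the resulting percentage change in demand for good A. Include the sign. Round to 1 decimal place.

-10.0%

%ΔQ ≈ ε × %ΔP of good B = 1.43 × (-7%) = -10.0%.
Demand for good A falls by about 10.0%.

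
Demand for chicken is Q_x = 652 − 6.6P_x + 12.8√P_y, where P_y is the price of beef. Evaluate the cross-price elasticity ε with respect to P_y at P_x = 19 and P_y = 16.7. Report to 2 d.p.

At P_x = 19 and P_y = 16.7: Q_x = 578.908.
∂Q_x/∂P_y = 12.8/(2√P_y) = 12.8/(2√16.7) = 1.5661.
ε = (∂Q_x/∂P_y)(P_y/Q_x) = 1.5661 × (16.7/578.908) ≈ 0.05.
ε > 0: substitutes.

0.05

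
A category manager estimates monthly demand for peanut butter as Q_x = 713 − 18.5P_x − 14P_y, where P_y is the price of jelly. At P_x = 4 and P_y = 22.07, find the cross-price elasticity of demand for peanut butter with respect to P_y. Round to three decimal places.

At P_x = 4 and P_y = 22.07: Q_x = 330.02.
∂Q_x/∂P_y = -14.
ε = (∂Q_x/∂P_y)(P_y/Q_x) = -14 × (22.07/330.02) ≈ -0.936.
Since ε < 0, peanut butter and jelly are complements.

-0.936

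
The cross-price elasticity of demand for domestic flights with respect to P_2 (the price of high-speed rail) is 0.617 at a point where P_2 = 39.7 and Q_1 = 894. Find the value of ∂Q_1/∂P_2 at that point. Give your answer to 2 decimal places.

13.89

ε = (∂Q_1/∂P_2)·(P_2/Q_1) ⇒ ∂Q_1/∂P_2 = ε·Q_1/P_2 = 0.617 × 894/39.7 ≈ 13.89.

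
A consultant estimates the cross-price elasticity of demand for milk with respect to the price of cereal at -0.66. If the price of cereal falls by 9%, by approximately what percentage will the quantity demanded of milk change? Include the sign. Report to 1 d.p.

%ΔQ ≈ ε × %ΔP of cereal = -0.66 × (-9%) = 5.9%.

5.9%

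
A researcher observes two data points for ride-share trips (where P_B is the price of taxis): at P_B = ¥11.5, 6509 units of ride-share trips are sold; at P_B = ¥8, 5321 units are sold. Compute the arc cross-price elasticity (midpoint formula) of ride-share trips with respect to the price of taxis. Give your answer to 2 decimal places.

ΔQ_A = 5321 − 6509 = -1188; ΔP_B = 8 − 11.5 = -3.5.
Midpoints: Q̄_A = 5915.0, P̄_B = 9.75.
ε = (ΔQ_A/Q̄_A)/(ΔP_B/P̄_B) = (-1188/5915.0)/(-3.5/9.75) ≈ 0.56.
ε > 0: ride-share trips and taxis are substitutes.

0.56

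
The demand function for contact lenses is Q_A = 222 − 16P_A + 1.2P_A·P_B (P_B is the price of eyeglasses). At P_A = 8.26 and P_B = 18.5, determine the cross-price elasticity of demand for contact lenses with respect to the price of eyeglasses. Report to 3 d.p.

0.671

At P_A = 8.26 and P_B = 18.5: Q_A = 273.212.
∂Q_A/∂P_B = 1.2P_A = 1.2(8.26) = 9.9120.
ε = (∂Q_A/∂P_B)(P_B/Q_A) = 9.9120 × (18.5/273.212) ≈ 0.671.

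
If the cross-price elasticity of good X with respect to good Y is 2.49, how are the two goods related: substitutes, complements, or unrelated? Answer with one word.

ε = 2.49 > 0, so a higher price of good Y raises demand for good X: substitutes.

substitutes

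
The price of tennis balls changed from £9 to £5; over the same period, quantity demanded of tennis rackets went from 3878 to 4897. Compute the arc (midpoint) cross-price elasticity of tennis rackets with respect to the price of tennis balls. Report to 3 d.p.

ΔQ_A = 4897 − 3878 = 1019; ΔP_B = 5 − 9 = -4.
Midpoints: Q̄_A = 4387.5, P̄_B = 7.00.
ε = (ΔQ_A/Q̄_A)/(ΔP_B/P̄_B) = (1019/4387.5)/(-4/7.00) ≈ -0.406.

-0.406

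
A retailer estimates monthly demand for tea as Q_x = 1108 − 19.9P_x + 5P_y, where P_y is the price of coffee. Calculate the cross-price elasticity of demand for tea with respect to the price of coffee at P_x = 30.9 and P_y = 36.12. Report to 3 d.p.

0.268

At P_x = 30.9 and P_y = 36.12: Q_x = 673.69.
∂Q_x/∂P_y = 5.
ε = (∂Q_x/∂P_y)(P_y/Q_x) = 5 × (36.12/673.69) ≈ 0.268.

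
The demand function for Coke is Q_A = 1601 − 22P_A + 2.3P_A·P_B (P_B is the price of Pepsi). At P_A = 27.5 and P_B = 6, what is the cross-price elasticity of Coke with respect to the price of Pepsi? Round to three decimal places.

0.276

At P_A = 27.5 and P_B = 6: Q_A = 1375.5.
∂Q_A/∂P_B = 2.3P_A = 2.3(27.5) = 63.2500.
ε = (∂Q_A/∂P_B)(P_B/Q_A) = 63.2500 × (6/1375.5) ≈ 0.276.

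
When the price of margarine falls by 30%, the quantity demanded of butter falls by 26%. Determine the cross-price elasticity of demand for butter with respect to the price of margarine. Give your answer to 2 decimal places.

ε = (%ΔQ of butter) / (%ΔP of margarine) = (-26%) / (-30%) ≈ 0.87.

0.87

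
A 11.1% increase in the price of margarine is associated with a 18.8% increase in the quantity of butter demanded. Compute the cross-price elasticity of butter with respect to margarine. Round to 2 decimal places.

ε = (%ΔQ of butter) / (%ΔP of margarine) = (18.8%) / (11.1%) ≈ 1.69.

1.69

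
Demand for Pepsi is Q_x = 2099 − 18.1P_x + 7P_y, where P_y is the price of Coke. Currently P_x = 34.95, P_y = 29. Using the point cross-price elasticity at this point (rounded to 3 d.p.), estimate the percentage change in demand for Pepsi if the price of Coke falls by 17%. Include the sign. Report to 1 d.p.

At P_x = 34.95, P_y = 29: Q_x = 1669.405.
∂Q_x/∂P_y = 7.
ε = (∂Q_x/∂P_y)(P_y/Q_x) = 7.0000 × 29/1669.405 ≈ 0.122.
%ΔQ_x ≈ ε × %ΔP_y = 0.122 × (-17%) = -2.1%.

-2.1%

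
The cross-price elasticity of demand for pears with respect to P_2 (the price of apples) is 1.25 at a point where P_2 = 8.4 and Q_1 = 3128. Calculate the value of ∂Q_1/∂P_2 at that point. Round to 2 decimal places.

465.48

ε = (∂Q_1/∂P_2)·(P_2/Q_1) ⇒ ∂Q_1/∂P_2 = ε·Q_1/P_2 = 1.25 × 3128/8.4 ≈ 465.48.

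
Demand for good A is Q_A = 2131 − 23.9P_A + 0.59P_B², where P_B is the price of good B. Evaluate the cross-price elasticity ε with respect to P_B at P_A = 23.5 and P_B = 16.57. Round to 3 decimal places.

0.187

At P_A = 23.5 and P_B = 16.57: Q_A = 1731.343.
∂Q_A/∂P_B = 1.18P_B = 1.18(16.57) = 19.5526.
ε = (∂Q_A/∂P_B)(P_B/Q_A) = 19.5526 × (16.57/1731.343) ≈ 0.187.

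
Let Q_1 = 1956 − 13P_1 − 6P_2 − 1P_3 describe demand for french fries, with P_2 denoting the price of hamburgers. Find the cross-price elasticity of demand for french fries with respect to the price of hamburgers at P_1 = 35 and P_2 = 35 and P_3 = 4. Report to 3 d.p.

-0.163

At P_1 = 35 and P_2 = 35 and P_3 = 4: Q_1 = 1287.
∂Q_1/∂P_2 = -6.
ε = (∂Q_1/∂P_2)(P_2/Q_1) = -6 × (35/1287) ≈ -0.163.
Since ε < 0, french fries and hamburgers are complements.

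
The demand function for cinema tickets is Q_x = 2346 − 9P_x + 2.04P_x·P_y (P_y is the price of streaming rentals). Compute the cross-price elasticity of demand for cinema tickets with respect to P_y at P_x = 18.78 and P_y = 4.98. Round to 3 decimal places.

0.081

At P_x = 18.78 and P_y = 4.98: Q_x = 2367.770.
∂Q_x/∂P_y = 2.04P_x = 2.04(18.78) = 38.3112.
ε = (∂Q_x/∂P_y)(P_y/Q_x) = 38.3112 × (4.98/2367.770) ≈ 0.081.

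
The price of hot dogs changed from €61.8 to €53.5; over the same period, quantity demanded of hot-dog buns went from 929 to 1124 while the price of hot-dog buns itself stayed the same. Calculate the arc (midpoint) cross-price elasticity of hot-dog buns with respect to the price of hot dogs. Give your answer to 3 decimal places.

-1.319

ΔQ_A = 1124 − 929 = 195; ΔP_B = 53.5 − 61.8 = -8.3.
Midpoints: Q̄_A = 1026.5, P̄_B = 57.65.
ε = (ΔQ_A/Q̄_A)/(ΔP_B/P̄_B) = (195/1026.5)/(-8.3/57.65) ≈ -1.319.
ε < 0: hot-dog buns and hot dogs are complements.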